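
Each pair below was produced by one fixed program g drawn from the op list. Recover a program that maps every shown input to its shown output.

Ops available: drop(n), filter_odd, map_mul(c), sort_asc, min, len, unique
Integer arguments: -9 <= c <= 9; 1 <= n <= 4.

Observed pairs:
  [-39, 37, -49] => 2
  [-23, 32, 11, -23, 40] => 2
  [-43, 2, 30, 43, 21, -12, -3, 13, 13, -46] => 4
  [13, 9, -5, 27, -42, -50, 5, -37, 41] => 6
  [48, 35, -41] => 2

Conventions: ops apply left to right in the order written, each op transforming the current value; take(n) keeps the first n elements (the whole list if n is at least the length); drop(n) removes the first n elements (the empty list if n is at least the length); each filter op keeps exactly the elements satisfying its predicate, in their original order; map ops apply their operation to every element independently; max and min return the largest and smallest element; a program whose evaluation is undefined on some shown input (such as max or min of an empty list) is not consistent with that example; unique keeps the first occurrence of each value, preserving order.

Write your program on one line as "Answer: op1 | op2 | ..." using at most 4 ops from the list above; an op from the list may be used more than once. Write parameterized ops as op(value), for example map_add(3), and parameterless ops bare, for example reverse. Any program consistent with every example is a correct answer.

drop(1) | filter_odd | unique | len

Check, running the answer program on each example:
  [-39, 37, -49] -> [37, -49] -> [37, -49] -> [37, -49] -> 2
  [-23, 32, 11, -23, 40] -> [32, 11, -23, 40] -> [11, -23] -> [11, -23] -> 2
  [-43, 2, 30, 43, 21, -12, -3, 13, 13, -46] -> [2, 30, 43, 21, -12, -3, 13, 13, -46] -> [43, 21, -3, 13, 13] -> [43, 21, -3, 13] -> 4
  [13, 9, -5, 27, -42, -50, 5, -37, 41] -> [9, -5, 27, -42, -50, 5, -37, 41] -> [9, -5, 27, 5, -37, 41] -> [9, -5, 27, 5, -37, 41] -> 6
  [48, 35, -41] -> [35, -41] -> [35, -41] -> [35, -41] -> 2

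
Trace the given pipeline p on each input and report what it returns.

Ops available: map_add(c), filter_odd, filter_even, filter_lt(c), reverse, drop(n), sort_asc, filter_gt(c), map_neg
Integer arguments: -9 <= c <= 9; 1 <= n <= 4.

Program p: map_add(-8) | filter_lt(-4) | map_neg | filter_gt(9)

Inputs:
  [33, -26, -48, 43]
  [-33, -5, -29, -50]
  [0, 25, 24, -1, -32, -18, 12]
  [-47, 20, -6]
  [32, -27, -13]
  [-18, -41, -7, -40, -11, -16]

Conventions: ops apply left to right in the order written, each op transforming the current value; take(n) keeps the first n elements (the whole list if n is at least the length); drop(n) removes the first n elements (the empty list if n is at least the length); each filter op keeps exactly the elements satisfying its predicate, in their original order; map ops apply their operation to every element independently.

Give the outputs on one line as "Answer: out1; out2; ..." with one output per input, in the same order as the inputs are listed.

Execution, op by op:
  [33, -26, -48, 43] -> [25, -34, -56, 35] -> [-34, -56] -> [34, 56] -> [34, 56]
  [-33, -5, -29, -50] -> [-41, -13, -37, -58] -> [-41, -13, -37, -58] -> [41, 13, 37, 58] -> [41, 13, 37, 58]
  [0, 25, 24, -1, -32, -18, 12] -> [-8, 17, 16, -9, -40, -26, 4] -> [-8, -9, -40, -26] -> [8, 9, 40, 26] -> [40, 26]
  [-47, 20, -6] -> [-55, 12, -14] -> [-55, -14] -> [55, 14] -> [55, 14]
  [32, -27, -13] -> [24, -35, -21] -> [-35, -21] -> [35, 21] -> [35, 21]
  [-18, -41, -7, -40, -11, -16] -> [-26, -49, -15, -48, -19, -24] -> [-26, -49, -15, -48, -19, -24] -> [26, 49, 15, 48, 19, 24] -> [26, 49, 15, 48, 19, 24]

[34, 56]; [41, 13, 37, 58]; [40, 26]; [55, 14]; [35, 21]; [26, 49, 15, 48, 19, 24]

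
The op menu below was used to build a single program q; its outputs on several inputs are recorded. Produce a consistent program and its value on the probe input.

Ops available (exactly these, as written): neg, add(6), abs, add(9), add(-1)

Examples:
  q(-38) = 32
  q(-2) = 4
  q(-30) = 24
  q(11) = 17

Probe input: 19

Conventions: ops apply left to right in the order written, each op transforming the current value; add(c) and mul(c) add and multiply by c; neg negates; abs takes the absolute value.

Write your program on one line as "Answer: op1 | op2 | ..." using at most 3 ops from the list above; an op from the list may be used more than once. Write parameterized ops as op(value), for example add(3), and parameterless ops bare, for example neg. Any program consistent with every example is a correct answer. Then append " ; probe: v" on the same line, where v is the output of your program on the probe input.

add(6) | abs ; probe: 25

Check, running the answer program on each example:
  -38 -> -32 -> 32
  -2 -> 4 -> 4
  -30 -> -24 -> 24
  11 -> 17 -> 17
  probe: 19 -> 25 -> 25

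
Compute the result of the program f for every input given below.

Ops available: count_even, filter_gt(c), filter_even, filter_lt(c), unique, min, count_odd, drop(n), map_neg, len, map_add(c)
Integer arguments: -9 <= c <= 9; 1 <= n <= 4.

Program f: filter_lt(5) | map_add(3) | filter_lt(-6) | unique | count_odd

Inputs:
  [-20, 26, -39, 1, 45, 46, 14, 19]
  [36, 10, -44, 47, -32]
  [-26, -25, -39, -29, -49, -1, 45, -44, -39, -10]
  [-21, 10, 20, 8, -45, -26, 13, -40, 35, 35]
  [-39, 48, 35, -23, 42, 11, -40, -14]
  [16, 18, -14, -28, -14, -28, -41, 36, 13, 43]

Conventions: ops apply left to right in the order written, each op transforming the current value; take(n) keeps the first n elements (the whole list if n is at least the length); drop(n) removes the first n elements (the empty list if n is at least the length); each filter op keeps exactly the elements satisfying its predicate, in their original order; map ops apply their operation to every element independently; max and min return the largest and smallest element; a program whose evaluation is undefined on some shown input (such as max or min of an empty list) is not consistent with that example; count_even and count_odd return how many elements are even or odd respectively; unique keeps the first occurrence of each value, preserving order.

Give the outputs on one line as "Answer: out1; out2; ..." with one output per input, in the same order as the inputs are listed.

Execution, op by op:
  [-20, 26, -39, 1, 45, 46, 14, 19] -> [-20, -39, 1] -> [-17, -36, 4] -> [-17, -36] -> [-17, -36] -> 1
  [36, 10, -44, 47, -32] -> [-44, -32] -> [-41, -29] -> [-41, -29] -> [-41, -29] -> 2
  [-26, -25, -39, -29, -49, -1, 45, -44, -39, -10] -> [-26, -25, -39, -29, -49, -1, -44, -39, -10] -> [-23, -22, -36, -26, -46, 2, -41, -36, -7] -> [-23, -22, -36, -26, -46, -41, -36, -7] -> [-23, -22, -36, -26, -46, -41, -7] -> 3
  [-21, 10, 20, 8, -45, -26, 13, -40, 35, 35] -> [-21, -45, -26, -40] -> [-18, -42, -23, -37] -> [-18, -42, -23, -37] -> [-18, -42, -23, -37] -> 2
  [-39, 48, 35, -23, 42, 11, -40, -14] -> [-39, -23, -40, -14] -> [-36, -20, -37, -11] -> [-36, -20, -37, -11] -> [-36, -20, -37, -11] -> 2
  [16, 18, -14, -28, -14, -28, -41, 36, 13, 43] -> [-14, -28, -14, -28, -41] -> [-11, -25, -11, -25, -38] -> [-11, -25, -11, -25, -38] -> [-11, -25, -38] -> 2

1; 2; 3; 2; 2; 2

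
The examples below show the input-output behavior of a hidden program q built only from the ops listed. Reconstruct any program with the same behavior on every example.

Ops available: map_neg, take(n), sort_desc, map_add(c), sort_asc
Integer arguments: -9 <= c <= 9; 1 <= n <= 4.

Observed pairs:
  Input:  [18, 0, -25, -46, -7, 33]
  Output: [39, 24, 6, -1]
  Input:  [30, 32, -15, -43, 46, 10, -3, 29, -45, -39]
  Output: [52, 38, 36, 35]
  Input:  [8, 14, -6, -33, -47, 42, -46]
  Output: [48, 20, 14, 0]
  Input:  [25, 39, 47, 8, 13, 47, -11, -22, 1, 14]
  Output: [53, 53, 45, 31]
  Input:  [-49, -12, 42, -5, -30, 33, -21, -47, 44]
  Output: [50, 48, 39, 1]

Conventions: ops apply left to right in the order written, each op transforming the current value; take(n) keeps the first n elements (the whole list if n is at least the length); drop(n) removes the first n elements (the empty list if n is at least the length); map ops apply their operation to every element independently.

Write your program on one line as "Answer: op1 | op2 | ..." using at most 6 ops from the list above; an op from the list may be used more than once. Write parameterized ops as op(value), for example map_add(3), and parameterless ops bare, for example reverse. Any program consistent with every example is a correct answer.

sort_desc | map_neg | map_add(-5) | take(4) | map_neg | map_add(1)

Check, running the answer program on each example:
  [18, 0, -25, -46, -7, 33] -> [33, 18, 0, -7, -25, -46] -> [-33, -18, 0, 7, 25, 46] -> [-38, -23, -5, 2, 20, 41] -> [-38, -23, -5, 2] -> [38, 23, 5, -2] -> [39, 24, 6, -1]
  [30, 32, -15, -43, 46, 10, -3, 29, -45, -39] -> [46, 32, 30, 29, 10, -3, -15, -39, -43, -45] -> [-46, -32, -30, -29, -10, 3, 15, 39, 43, 45] -> [-51, -37, -35, -34, -15, -2, 10, 34, 38, 40] -> [-51, -37, -35, -34] -> [51, 37, 35, 34] -> [52, 38, 36, 35]
  [8, 14, -6, -33, -47, 42, -46] -> [42, 14, 8, -6, -33, -46, -47] -> [-42, -14, -8, 6, 33, 46, 47] -> [-47, -19, -13, 1, 28, 41, 42] -> [-47, -19, -13, 1] -> [47, 19, 13, -1] -> [48, 20, 14, 0]
  [25, 39, 47, 8, 13, 47, -11, -22, 1, 14] -> [47, 47, 39, 25, 14, 13, 8, 1, -11, -22] -> [-47, -47, -39, -25, -14, -13, -8, -1, 11, 22] -> [-52, -52, -44, -30, -19, -18, -13, -6, 6, 17] -> [-52, -52, -44, -30] -> [52, 52, 44, 30] -> [53, 53, 45, 31]
  [-49, -12, 42, -5, -30, 33, -21, -47, 44] -> [44, 42, 33, -5, -12, -21, -30, -47, -49] -> [-44, -42, -33, 5, 12, 21, 30, 47, 49] -> [-49, -47, -38, 0, 7, 16, 25, 42, 44] -> [-49, -47, -38, 0] -> [49, 47, 38, 0] -> [50, 48, 39, 1]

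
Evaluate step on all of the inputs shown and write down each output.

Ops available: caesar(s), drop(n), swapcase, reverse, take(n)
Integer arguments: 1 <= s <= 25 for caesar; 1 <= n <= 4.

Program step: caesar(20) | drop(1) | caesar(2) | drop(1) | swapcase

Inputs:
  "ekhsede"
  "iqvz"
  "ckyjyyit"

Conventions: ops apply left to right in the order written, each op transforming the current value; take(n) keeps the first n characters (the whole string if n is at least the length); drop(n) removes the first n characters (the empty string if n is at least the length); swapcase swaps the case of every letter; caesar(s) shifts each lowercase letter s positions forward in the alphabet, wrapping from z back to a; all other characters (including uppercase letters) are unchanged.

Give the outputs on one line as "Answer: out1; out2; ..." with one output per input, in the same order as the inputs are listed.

Execution, op by op:
  "ekhsede" -> "yebmyxy" -> "ebmyxy" -> "gdoaza" -> "doaza" -> "DOAZA"
  "iqvz" -> "ckpt" -> "kpt" -> "mrv" -> "rv" -> "RV"
  "ckyjyyit" -> "wesdsscn" -> "esdsscn" -> "gufuuep" -> "ufuuep" -> "UFUUEP"

"DOAZA"; "RV"; "UFUUEP"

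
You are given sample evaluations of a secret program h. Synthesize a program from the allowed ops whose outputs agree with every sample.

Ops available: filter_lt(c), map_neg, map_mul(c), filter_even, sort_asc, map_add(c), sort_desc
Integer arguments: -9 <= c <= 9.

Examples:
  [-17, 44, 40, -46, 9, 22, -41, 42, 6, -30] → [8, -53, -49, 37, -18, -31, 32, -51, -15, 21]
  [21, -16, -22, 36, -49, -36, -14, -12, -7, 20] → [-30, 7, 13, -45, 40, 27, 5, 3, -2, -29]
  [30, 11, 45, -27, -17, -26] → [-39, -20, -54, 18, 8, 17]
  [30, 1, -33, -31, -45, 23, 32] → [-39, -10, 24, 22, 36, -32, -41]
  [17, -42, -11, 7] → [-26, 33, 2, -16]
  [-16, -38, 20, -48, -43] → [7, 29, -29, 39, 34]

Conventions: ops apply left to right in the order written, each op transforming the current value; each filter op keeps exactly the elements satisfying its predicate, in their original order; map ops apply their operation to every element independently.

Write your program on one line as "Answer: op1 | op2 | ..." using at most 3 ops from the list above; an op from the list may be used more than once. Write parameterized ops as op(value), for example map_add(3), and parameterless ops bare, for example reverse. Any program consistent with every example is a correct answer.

map_add(4) | map_neg | map_add(-5)

Check, running the answer program on each example:
  [-17, 44, 40, -46, 9, 22, -41, 42, 6, -30] -> [-13, 48, 44, -42, 13, 26, -37, 46, 10, -26] -> [13, -48, -44, 42, -13, -26, 37, -46, -10, 26] -> [8, -53, -49, 37, -18, -31, 32, -51, -15, 21]
  [21, -16, -22, 36, -49, -36, -14, -12, -7, 20] -> [25, -12, -18, 40, -45, -32, -10, -8, -3, 24] -> [-25, 12, 18, -40, 45, 32, 10, 8, 3, -24] -> [-30, 7, 13, -45, 40, 27, 5, 3, -2, -29]
  [30, 11, 45, -27, -17, -26] -> [34, 15, 49, -23, -13, -22] -> [-34, -15, -49, 23, 13, 22] -> [-39, -20, -54, 18, 8, 17]
  [30, 1, -33, -31, -45, 23, 32] -> [34, 5, -29, -27, -41, 27, 36] -> [-34, -5, 29, 27, 41, -27, -36] -> [-39, -10, 24, 22, 36, -32, -41]
  [17, -42, -11, 7] -> [21, -38, -7, 11] -> [-21, 38, 7, -11] -> [-26, 33, 2, -16]
  [-16, -38, 20, -48, -43] -> [-12, -34, 24, -44, -39] -> [12, 34, -24, 44, 39] -> [7, 29, -29, 39, 34]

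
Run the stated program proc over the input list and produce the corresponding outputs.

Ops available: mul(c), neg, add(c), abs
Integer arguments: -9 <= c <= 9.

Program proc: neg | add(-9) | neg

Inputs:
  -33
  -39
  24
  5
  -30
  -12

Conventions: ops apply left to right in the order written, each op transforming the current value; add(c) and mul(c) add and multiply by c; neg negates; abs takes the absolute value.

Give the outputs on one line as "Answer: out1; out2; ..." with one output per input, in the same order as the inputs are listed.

Execution, op by op:
  -33 -> 33 -> 24 -> -24
  -39 -> 39 -> 30 -> -30
  24 -> -24 -> -33 -> 33
  5 -> -5 -> -14 -> 14
  -30 -> 30 -> 21 -> -21
  -12 -> 12 -> 3 -> -3

-24; -30; 33; 14; -21; -3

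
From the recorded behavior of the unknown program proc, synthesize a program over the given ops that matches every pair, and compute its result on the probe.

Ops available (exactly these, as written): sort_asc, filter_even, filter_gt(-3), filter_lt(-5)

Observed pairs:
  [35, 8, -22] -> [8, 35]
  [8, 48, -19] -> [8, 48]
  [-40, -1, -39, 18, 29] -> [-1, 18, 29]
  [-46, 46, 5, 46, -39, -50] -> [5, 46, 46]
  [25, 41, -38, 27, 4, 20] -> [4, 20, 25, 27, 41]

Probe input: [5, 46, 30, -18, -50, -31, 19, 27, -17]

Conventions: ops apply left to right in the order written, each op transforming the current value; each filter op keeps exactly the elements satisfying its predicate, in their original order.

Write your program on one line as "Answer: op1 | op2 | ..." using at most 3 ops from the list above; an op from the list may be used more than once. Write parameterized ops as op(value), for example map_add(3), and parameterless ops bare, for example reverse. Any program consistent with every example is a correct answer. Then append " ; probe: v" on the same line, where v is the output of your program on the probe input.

filter_gt(-3) | sort_asc ; probe: [5, 19, 27, 30, 46]

Check, running the answer program on each example:
  [35, 8, -22] -> [35, 8] -> [8, 35]
  [8, 48, -19] -> [8, 48] -> [8, 48]
  [-40, -1, -39, 18, 29] -> [-1, 18, 29] -> [-1, 18, 29]
  [-46, 46, 5, 46, -39, -50] -> [46, 5, 46] -> [5, 46, 46]
  [25, 41, -38, 27, 4, 20] -> [25, 41, 27, 4, 20] -> [4, 20, 25, 27, 41]
  probe: [5, 46, 30, -18, -50, -31, 19, 27, -17] -> [5, 46, 30, 19, 27] -> [5, 19, 27, 30, 46]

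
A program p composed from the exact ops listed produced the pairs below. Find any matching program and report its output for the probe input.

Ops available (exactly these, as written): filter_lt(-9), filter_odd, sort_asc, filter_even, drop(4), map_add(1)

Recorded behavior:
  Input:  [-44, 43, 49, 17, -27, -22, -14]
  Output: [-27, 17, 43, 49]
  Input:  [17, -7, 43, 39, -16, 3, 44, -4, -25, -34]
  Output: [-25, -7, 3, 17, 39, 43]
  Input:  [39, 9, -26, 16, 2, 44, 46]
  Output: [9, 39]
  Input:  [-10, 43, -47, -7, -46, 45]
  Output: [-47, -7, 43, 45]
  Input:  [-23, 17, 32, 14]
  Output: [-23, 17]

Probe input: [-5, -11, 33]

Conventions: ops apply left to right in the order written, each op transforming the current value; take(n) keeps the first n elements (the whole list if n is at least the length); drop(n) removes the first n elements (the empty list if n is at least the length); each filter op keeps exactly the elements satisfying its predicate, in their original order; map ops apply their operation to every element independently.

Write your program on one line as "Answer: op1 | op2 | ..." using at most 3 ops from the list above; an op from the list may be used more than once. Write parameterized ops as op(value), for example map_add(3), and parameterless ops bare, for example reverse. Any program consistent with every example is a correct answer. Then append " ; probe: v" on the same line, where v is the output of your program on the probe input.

filter_odd | sort_asc ; probe: [-11, -5, 33]

Check, running the answer program on each example:
  [-44, 43, 49, 17, -27, -22, -14] -> [43, 49, 17, -27] -> [-27, 17, 43, 49]
  [17, -7, 43, 39, -16, 3, 44, -4, -25, -34] -> [17, -7, 43, 39, 3, -25] -> [-25, -7, 3, 17, 39, 43]
  [39, 9, -26, 16, 2, 44, 46] -> [39, 9] -> [9, 39]
  [-10, 43, -47, -7, -46, 45] -> [43, -47, -7, 45] -> [-47, -7, 43, 45]
  [-23, 17, 32, 14] -> [-23, 17] -> [-23, 17]
  probe: [-5, -11, 33] -> [-5, -11, 33] -> [-11, -5, 33]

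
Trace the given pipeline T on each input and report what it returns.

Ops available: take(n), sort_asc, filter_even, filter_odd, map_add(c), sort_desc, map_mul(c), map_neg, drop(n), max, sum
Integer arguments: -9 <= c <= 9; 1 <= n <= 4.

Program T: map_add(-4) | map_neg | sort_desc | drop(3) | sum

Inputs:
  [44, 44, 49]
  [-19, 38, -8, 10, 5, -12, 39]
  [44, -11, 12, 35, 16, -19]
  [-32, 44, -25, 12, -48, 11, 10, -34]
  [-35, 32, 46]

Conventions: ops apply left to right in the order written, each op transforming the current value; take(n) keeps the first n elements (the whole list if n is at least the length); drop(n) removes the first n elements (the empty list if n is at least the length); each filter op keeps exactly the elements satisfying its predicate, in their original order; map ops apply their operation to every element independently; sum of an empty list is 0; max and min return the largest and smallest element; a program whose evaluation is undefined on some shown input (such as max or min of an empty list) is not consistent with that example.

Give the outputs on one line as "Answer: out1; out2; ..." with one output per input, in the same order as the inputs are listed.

0; -76; -83; -32; 0

Execution, op by op:
  [44, 44, 49] -> [40, 40, 45] -> [-40, -40, -45] -> [-40, -40, -45] -> [] -> 0
  [-19, 38, -8, 10, 5, -12, 39] -> [-23, 34, -12, 6, 1, -16, 35] -> [23, -34, 12, -6, -1, 16, -35] -> [23, 16, 12, -1, -6, -34, -35] -> [-1, -6, -34, -35] -> -76
  [44, -11, 12, 35, 16, -19] -> [40, -15, 8, 31, 12, -23] -> [-40, 15, -8, -31, -12, 23] -> [23, 15, -8, -12, -31, -40] -> [-12, -31, -40] -> -83
  [-32, 44, -25, 12, -48, 11, 10, -34] -> [-36, 40, -29, 8, -52, 7, 6, -38] -> [36, -40, 29, -8, 52, -7, -6, 38] -> [52, 38, 36, 29, -6, -7, -8, -40] -> [29, -6, -7, -8, -40] -> -32
  [-35, 32, 46] -> [-39, 28, 42] -> [39, -28, -42] -> [39, -28, -42] -> [] -> 0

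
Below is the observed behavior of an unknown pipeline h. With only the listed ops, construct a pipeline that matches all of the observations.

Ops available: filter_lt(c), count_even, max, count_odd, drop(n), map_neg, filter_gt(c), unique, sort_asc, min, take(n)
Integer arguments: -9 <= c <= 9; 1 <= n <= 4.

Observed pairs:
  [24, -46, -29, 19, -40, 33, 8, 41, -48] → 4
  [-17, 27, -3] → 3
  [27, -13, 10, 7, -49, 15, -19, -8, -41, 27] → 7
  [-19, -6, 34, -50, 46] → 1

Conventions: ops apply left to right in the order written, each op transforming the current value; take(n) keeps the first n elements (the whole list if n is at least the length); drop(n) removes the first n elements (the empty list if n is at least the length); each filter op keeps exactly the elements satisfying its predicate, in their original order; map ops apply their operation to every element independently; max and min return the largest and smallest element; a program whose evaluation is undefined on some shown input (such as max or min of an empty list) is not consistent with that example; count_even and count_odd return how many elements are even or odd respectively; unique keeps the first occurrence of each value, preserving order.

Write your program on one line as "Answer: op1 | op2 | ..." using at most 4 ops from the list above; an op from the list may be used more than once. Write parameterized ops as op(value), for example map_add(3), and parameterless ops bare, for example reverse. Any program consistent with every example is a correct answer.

map_neg | unique | sort_asc | count_odd

Check, running the answer program on each example:
  [24, -46, -29, 19, -40, 33, 8, 41, -48] -> [-24, 46, 29, -19, 40, -33, -8, -41, 48] -> [-24, 46, 29, -19, 40, -33, -8, -41, 48] -> [-41, -33, -24, -19, -8, 29, 40, 46, 48] -> 4
  [-17, 27, -3] -> [17, -27, 3] -> [17, -27, 3] -> [-27, 3, 17] -> 3
  [27, -13, 10, 7, -49, 15, -19, -8, -41, 27] -> [-27, 13, -10, -7, 49, -15, 19, 8, 41, -27] -> [-27, 13, -10, -7, 49, -15, 19, 8, 41] -> [-27, -15, -10, -7, 8, 13, 19, 41, 49] -> 7
  [-19, -6, 34, -50, 46] -> [19, 6, -34, 50, -46] -> [19, 6, -34, 50, -46] -> [-46, -34, 6, 19, 50] -> 1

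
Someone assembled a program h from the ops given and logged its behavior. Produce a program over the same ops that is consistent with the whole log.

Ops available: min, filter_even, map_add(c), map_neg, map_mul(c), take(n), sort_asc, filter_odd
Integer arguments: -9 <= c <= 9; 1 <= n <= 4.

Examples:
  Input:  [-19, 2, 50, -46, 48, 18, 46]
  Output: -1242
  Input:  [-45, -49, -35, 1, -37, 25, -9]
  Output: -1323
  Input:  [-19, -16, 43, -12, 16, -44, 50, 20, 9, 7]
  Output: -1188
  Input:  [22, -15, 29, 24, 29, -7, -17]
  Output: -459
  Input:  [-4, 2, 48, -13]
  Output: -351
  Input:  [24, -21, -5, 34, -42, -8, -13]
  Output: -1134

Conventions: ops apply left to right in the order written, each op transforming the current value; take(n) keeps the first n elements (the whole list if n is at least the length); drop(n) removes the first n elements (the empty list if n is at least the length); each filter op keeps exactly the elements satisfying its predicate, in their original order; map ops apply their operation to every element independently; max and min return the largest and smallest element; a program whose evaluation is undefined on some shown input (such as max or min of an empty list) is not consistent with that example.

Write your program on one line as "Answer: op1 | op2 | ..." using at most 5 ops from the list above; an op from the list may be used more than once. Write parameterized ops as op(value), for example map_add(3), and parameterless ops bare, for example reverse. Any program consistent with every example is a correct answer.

map_mul(3) | map_mul(-9) | map_neg | sort_asc | min

Check, running the answer program on each example:
  [-19, 2, 50, -46, 48, 18, 46] -> [-57, 6, 150, -138, 144, 54, 138] -> [513, -54, -1350, 1242, -1296, -486, -1242] -> [-513, 54, 1350, -1242, 1296, 486, 1242] -> [-1242, -513, 54, 486, 1242, 1296, 1350] -> -1242
  [-45, -49, -35, 1, -37, 25, -9] -> [-135, -147, -105, 3, -111, 75, -27] -> [1215, 1323, 945, -27, 999, -675, 243] -> [-1215, -1323, -945, 27, -999, 675, -243] -> [-1323, -1215, -999, -945, -243, 27, 675] -> -1323
  [-19, -16, 43, -12, 16, -44, 50, 20, 9, 7] -> [-57, -48, 129, -36, 48, -132, 150, 60, 27, 21] -> [513, 432, -1161, 324, -432, 1188, -1350, -540, -243, -189] -> [-513, -432, 1161, -324, 432, -1188, 1350, 540, 243, 189] -> [-1188, -513, -432, -324, 189, 243, 432, 540, 1161, 1350] -> -1188
  [22, -15, 29, 24, 29, -7, -17] -> [66, -45, 87, 72, 87, -21, -51] -> [-594, 405, -783, -648, -783, 189, 459] -> [594, -405, 783, 648, 783, -189, -459] -> [-459, -405, -189, 594, 648, 783, 783] -> -459
  [-4, 2, 48, -13] -> [-12, 6, 144, -39] -> [108, -54, -1296, 351] -> [-108, 54, 1296, -351] -> [-351, -108, 54, 1296] -> -351
  [24, -21, -5, 34, -42, -8, -13] -> [72, -63, -15, 102, -126, -24, -39] -> [-648, 567, 135, -918, 1134, 216, 351] -> [648, -567, -135, 918, -1134, -216, -351] -> [-1134, -567, -351, -216, -135, 648, 918] -> -1134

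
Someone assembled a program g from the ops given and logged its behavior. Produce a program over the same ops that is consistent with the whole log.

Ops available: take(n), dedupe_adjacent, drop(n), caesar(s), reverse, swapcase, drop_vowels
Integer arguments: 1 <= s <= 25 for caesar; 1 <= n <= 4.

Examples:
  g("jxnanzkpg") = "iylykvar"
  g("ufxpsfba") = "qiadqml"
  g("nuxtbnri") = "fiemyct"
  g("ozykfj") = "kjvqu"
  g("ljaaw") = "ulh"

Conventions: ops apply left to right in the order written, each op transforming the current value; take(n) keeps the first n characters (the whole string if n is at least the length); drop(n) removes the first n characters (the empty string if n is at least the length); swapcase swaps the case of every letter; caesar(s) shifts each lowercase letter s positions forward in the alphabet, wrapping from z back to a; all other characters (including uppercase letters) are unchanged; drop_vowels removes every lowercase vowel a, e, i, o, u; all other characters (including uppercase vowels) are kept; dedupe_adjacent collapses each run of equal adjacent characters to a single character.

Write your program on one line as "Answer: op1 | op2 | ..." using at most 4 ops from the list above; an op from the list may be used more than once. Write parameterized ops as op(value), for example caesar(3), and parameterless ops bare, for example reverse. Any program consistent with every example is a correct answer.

drop(1) | caesar(25) | dedupe_adjacent | caesar(12)

Check, running the answer program on each example:
  "jxnanzkpg" -> "xnanzkpg" -> "wmzmyjof" -> "wmzmyjof" -> "iylykvar"
  "ufxpsfba" -> "fxpsfba" -> "eworeaz" -> "eworeaz" -> "qiadqml"
  "nuxtbnri" -> "uxtbnri" -> "twsamqh" -> "twsamqh" -> "fiemyct"
  "ozykfj" -> "zykfj" -> "yxjei" -> "yxjei" -> "kjvqu"
  "ljaaw" -> "jaaw" -> "izzv" -> "izv" -> "ulh"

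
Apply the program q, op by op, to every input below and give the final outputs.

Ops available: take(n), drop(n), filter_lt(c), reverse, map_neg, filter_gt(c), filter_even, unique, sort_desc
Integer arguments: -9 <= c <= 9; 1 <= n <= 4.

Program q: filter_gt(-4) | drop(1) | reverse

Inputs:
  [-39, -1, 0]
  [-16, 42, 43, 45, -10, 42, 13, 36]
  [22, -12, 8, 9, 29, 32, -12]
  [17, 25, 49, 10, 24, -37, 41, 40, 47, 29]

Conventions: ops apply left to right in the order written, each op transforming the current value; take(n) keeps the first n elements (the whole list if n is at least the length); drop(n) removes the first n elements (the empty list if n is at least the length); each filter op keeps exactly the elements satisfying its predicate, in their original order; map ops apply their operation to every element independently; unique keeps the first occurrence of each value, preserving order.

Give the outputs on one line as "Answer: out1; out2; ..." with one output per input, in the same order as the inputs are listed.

[0]; [36, 13, 42, 45, 43]; [32, 29, 9, 8]; [29, 47, 40, 41, 24, 10, 49, 25]

Execution, op by op:
  [-39, -1, 0] -> [-1, 0] -> [0] -> [0]
  [-16, 42, 43, 45, -10, 42, 13, 36] -> [42, 43, 45, 42, 13, 36] -> [43, 45, 42, 13, 36] -> [36, 13, 42, 45, 43]
  [22, -12, 8, 9, 29, 32, -12] -> [22, 8, 9, 29, 32] -> [8, 9, 29, 32] -> [32, 29, 9, 8]
  [17, 25, 49, 10, 24, -37, 41, 40, 47, 29] -> [17, 25, 49, 10, 24, 41, 40, 47, 29] -> [25, 49, 10, 24, 41, 40, 47, 29] -> [29, 47, 40, 41, 24, 10, 49, 25]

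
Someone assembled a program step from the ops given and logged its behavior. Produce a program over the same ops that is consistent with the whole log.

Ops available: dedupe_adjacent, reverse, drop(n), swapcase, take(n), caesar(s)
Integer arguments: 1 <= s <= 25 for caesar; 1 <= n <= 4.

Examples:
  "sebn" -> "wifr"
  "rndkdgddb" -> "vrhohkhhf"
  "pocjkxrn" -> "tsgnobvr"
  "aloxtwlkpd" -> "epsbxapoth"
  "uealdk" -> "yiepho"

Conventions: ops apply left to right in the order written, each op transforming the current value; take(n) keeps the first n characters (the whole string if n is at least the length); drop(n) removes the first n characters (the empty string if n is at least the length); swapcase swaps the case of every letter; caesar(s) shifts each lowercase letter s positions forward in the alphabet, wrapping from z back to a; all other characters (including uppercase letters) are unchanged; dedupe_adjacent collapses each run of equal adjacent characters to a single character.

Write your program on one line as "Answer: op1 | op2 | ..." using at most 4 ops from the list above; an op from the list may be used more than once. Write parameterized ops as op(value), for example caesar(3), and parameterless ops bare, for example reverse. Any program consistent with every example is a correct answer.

caesar(22) | caesar(1) | caesar(7)

Check, running the answer program on each example:
  "sebn" -> "oaxj" -> "pbyk" -> "wifr"
  "rndkdgddb" -> "njzgzczzx" -> "okahadaay" -> "vrhohkhhf"
  "pocjkxrn" -> "lkyfgtnj" -> "mlzghuok" -> "tsgnobvr"
  "aloxtwlkpd" -> "whktpshglz" -> "xiluqtihma" -> "epsbxapoth"
  "uealdk" -> "qawhzg" -> "rbxiah" -> "yiepho"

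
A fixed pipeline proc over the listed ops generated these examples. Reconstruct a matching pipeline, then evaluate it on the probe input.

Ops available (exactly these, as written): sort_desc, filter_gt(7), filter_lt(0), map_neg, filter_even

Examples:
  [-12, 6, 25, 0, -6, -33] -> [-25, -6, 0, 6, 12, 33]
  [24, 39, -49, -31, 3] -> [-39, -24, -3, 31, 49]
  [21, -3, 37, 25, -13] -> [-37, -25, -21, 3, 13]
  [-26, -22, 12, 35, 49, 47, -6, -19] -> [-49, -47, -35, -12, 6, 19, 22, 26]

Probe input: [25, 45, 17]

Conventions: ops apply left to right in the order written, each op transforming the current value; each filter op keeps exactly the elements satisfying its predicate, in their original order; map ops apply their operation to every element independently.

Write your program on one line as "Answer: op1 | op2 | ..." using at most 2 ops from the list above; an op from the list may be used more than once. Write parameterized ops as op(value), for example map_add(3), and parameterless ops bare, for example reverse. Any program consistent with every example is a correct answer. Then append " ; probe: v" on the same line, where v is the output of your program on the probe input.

sort_desc | map_neg ; probe: [-45, -25, -17]

Check, running the answer program on each example:
  [-12, 6, 25, 0, -6, -33] -> [25, 6, 0, -6, -12, -33] -> [-25, -6, 0, 6, 12, 33]
  [24, 39, -49, -31, 3] -> [39, 24, 3, -31, -49] -> [-39, -24, -3, 31, 49]
  [21, -3, 37, 25, -13] -> [37, 25, 21, -3, -13] -> [-37, -25, -21, 3, 13]
  [-26, -22, 12, 35, 49, 47, -6, -19] -> [49, 47, 35, 12, -6, -19, -22, -26] -> [-49, -47, -35, -12, 6, 19, 22, 26]
  probe: [25, 45, 17] -> [45, 25, 17] -> [-45, -25, -17]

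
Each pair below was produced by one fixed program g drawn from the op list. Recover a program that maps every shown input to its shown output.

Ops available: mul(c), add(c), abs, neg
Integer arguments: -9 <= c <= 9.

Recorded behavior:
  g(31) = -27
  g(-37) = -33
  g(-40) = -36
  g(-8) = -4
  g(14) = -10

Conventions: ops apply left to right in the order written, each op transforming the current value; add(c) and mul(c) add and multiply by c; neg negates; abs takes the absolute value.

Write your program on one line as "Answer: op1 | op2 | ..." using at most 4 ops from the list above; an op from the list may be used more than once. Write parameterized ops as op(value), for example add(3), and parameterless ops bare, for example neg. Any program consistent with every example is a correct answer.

abs | add(-4) | neg

Check, running the answer program on each example:
  31 -> 31 -> 27 -> -27
  -37 -> 37 -> 33 -> -33
  -40 -> 40 -> 36 -> -36
  -8 -> 8 -> 4 -> -4
  14 -> 14 -> 10 -> -10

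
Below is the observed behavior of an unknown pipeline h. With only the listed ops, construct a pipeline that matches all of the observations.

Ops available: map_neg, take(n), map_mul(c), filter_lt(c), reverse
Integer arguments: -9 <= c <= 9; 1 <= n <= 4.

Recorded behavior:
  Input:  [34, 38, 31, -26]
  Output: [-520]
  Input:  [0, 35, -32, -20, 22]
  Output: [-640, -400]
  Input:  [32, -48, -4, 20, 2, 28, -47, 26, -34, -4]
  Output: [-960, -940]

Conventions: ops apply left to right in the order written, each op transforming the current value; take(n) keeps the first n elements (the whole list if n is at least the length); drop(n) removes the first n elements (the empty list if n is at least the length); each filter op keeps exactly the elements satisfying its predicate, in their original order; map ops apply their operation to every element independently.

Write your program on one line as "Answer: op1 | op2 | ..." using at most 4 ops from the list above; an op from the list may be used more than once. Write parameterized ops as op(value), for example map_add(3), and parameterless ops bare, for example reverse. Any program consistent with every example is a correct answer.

filter_lt(-6) | take(2) | map_mul(4) | map_mul(5)

Check, running the answer program on each example:
  [34, 38, 31, -26] -> [-26] -> [-26] -> [-104] -> [-520]
  [0, 35, -32, -20, 22] -> [-32, -20] -> [-32, -20] -> [-128, -80] -> [-640, -400]
  [32, -48, -4, 20, 2, 28, -47, 26, -34, -4] -> [-48, -47, -34] -> [-48, -47] -> [-192, -188] -> [-960, -940]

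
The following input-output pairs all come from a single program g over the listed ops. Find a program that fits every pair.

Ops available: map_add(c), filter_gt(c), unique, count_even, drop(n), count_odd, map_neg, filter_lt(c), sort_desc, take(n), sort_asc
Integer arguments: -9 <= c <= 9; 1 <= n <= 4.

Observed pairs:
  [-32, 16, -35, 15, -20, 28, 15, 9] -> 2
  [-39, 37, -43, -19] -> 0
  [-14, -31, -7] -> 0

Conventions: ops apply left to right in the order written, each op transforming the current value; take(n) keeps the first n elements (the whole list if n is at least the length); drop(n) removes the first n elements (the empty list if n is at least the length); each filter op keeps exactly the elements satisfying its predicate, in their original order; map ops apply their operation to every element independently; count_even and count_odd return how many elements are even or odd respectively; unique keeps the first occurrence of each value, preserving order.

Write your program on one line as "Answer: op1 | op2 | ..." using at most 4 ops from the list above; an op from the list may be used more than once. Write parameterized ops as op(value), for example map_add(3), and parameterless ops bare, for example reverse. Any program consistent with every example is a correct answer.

filter_gt(-5) | sort_desc | map_add(3) | count_odd

Check, running the answer program on each example:
  [-32, 16, -35, 15, -20, 28, 15, 9] -> [16, 15, 28, 15, 9] -> [28, 16, 15, 15, 9] -> [31, 19, 18, 18, 12] -> 2
  [-39, 37, -43, -19] -> [37] -> [37] -> [40] -> 0
  [-14, -31, -7] -> [] -> [] -> [] -> 0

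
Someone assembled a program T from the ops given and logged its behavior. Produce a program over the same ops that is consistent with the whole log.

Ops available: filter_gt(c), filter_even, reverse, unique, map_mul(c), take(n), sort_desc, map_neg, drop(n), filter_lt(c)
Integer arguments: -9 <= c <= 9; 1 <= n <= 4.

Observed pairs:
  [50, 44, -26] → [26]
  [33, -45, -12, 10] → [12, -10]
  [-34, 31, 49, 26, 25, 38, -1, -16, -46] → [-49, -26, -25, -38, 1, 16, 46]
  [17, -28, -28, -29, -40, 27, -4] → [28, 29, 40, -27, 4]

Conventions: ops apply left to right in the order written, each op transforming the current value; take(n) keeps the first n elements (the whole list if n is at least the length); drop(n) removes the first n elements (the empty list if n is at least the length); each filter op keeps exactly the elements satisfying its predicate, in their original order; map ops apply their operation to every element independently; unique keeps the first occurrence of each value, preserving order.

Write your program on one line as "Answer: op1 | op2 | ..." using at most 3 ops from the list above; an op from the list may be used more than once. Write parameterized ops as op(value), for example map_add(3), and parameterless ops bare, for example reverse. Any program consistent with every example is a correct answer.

map_neg | drop(2)

Check, running the answer program on each example:
  [50, 44, -26] -> [-50, -44, 26] -> [26]
  [33, -45, -12, 10] -> [-33, 45, 12, -10] -> [12, -10]
  [-34, 31, 49, 26, 25, 38, -1, -16, -46] -> [34, -31, -49, -26, -25, -38, 1, 16, 46] -> [-49, -26, -25, -38, 1, 16, 46]
  [17, -28, -28, -29, -40, 27, -4] -> [-17, 28, 28, 29, 40, -27, 4] -> [28, 29, 40, -27, 4]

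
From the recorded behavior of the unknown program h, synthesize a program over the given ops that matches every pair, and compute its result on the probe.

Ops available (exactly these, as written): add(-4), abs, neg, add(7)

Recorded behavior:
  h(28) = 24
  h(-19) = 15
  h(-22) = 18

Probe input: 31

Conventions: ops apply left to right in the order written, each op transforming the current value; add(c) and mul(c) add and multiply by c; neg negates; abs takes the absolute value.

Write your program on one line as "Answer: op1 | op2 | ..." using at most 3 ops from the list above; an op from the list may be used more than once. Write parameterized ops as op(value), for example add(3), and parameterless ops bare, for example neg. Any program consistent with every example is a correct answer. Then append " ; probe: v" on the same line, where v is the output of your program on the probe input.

abs | add(-4) ; probe: 27

Check, running the answer program on each example:
  28 -> 28 -> 24
  -19 -> 19 -> 15
  -22 -> 22 -> 18
  probe: 31 -> 31 -> 27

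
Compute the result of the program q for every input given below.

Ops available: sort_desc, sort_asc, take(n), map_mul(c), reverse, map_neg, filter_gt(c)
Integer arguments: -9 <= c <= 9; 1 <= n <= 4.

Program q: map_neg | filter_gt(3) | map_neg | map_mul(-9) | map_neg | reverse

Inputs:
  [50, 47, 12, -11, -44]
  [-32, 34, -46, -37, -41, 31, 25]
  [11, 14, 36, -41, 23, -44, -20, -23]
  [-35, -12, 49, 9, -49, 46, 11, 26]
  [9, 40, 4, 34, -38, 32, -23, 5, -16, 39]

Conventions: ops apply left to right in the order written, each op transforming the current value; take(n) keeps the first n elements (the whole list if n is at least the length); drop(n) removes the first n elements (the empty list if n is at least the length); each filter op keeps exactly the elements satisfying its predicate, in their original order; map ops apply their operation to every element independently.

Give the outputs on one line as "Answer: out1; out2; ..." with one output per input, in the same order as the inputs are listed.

Execution, op by op:
  [50, 47, 12, -11, -44] -> [-50, -47, -12, 11, 44] -> [11, 44] -> [-11, -44] -> [99, 396] -> [-99, -396] -> [-396, -99]
  [-32, 34, -46, -37, -41, 31, 25] -> [32, -34, 46, 37, 41, -31, -25] -> [32, 46, 37, 41] -> [-32, -46, -37, -41] -> [288, 414, 333, 369] -> [-288, -414, -333, -369] -> [-369, -333, -414, -288]
  [11, 14, 36, -41, 23, -44, -20, -23] -> [-11, -14, -36, 41, -23, 44, 20, 23] -> [41, 44, 20, 23] -> [-41, -44, -20, -23] -> [369, 396, 180, 207] -> [-369, -396, -180, -207] -> [-207, -180, -396, -369]
  [-35, -12, 49, 9, -49, 46, 11, 26] -> [35, 12, -49, -9, 49, -46, -11, -26] -> [35, 12, 49] -> [-35, -12, -49] -> [315, 108, 441] -> [-315, -108, -441] -> [-441, -108, -315]
  [9, 40, 4, 34, -38, 32, -23, 5, -16, 39] -> [-9, -40, -4, -34, 38, -32, 23, -5, 16, -39] -> [38, 23, 16] -> [-38, -23, -16] -> [342, 207, 144] -> [-342, -207, -144] -> [-144, -207, -342]

[-396, -99]; [-369, -333, -414, -288]; [-207, -180, -396, -369]; [-441, -108, -315]; [-144, -207, -342]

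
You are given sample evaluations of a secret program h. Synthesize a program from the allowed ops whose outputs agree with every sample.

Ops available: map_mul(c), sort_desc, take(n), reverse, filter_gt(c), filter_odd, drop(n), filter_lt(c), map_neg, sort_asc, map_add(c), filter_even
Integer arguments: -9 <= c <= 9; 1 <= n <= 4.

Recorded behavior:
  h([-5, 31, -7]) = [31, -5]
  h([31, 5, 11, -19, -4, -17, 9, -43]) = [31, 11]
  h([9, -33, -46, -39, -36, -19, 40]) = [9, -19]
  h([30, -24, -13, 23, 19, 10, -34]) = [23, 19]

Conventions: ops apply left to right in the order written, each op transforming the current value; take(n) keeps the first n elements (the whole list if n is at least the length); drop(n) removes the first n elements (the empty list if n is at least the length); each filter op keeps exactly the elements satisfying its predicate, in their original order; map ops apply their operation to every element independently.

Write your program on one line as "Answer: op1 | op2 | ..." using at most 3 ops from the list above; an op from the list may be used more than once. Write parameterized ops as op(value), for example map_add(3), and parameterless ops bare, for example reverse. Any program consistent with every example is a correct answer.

filter_odd | sort_desc | take(2)

Check, running the answer program on each example:
  [-5, 31, -7] -> [-5, 31, -7] -> [31, -5, -7] -> [31, -5]
  [31, 5, 11, -19, -4, -17, 9, -43] -> [31, 5, 11, -19, -17, 9, -43] -> [31, 11, 9, 5, -17, -19, -43] -> [31, 11]
  [9, -33, -46, -39, -36, -19, 40] -> [9, -33, -39, -19] -> [9, -19, -33, -39] -> [9, -19]
  [30, -24, -13, 23, 19, 10, -34] -> [-13, 23, 19] -> [23, 19, -13] -> [23, 19]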